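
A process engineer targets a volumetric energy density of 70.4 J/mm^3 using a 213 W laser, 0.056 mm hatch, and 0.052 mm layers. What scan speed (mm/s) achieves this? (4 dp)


v = 213 / (70.4*0.056*0.052) = 1039.0001 mm/s


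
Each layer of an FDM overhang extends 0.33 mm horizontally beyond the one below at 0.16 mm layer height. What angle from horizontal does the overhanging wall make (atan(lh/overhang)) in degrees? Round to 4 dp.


angle = atan(0.16/0.33) = 25.8664 degrees


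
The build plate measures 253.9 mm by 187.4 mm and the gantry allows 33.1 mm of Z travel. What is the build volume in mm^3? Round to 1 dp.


V = 253.9 * 187.4 * 33.1 = 1574926.5 mm^3


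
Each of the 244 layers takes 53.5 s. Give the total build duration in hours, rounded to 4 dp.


t = 244 * 53.5 / 3600 = 3.6261 hrs


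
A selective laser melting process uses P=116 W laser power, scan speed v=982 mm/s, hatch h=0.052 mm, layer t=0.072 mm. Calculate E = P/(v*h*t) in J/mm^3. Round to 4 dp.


E = 116 / (982*0.052*0.072) = 31.5508 J/mm^3


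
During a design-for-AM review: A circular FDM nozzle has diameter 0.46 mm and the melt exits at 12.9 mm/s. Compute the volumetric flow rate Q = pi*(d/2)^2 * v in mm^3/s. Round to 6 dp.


A = pi*(0.46/2)^2 = 0.16619025 mm^2
Q = 0.16619025 * 12.9 = 2.143854 mm^3/s


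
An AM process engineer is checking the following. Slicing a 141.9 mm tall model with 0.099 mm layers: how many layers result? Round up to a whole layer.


Layers = ceil(141.9/0.099) = 1434


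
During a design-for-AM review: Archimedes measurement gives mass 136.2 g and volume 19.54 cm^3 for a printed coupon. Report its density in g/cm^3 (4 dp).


rho = 136.2 / 19.54 = 6.9703 g/cm^3


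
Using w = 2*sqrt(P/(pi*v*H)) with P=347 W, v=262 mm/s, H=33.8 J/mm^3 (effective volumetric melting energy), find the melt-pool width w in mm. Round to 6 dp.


w = 2*sqrt(347/(pi*262*33.8)) = 0.223363 mm


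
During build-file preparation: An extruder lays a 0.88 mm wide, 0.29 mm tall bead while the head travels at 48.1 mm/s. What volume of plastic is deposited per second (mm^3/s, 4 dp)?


Rate = 0.88 * 0.29 * 48.1 = 12.2751 mm^3/s


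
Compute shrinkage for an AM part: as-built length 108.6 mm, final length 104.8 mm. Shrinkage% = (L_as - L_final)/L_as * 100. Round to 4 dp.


Shrinkage = ((108.6-104.8)/108.6)*100 = 3.4991 %


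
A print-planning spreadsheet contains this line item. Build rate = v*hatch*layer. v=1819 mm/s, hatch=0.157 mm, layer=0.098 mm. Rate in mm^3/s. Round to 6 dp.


Rate = 1819 * 0.157 * 0.098 = 27.987134 mm^3/s


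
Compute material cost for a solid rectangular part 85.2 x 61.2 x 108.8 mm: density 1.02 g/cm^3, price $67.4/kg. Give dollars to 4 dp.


V = 85.2 * 61.2 * 108.8 = 567309.312 mm^3 = 567.309312 cm^3
Mass = 567.309312 * 1.02 / 1000 = 0.5786555 kg
Cost = 0.5786555 * 67.4 = 39.0014 $


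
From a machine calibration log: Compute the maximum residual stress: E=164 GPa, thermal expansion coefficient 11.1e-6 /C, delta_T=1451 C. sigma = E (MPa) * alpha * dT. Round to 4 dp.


sigma = 164*1000 * 11.1e-6 * 1451 = 2641.4004 MPa


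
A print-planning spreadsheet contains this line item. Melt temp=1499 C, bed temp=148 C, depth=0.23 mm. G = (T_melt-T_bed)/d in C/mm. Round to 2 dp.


G = (1499-148)/0.23 = 5873.91 C/mm


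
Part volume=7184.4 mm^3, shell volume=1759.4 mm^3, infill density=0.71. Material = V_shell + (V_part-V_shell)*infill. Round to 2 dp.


V_infill = (7184.4 - 1759.4) * 0.71 = 3851.75
V_total = 1759.4 + 3851.75 = 5611.15 mm^3


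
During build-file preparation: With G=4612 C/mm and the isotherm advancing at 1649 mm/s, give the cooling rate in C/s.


CR = 4612 * 1649 = 7605188 C/s


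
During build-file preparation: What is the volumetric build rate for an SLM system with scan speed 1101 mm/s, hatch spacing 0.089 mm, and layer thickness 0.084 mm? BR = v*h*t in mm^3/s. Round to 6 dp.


Rate = 1101 * 0.089 * 0.084 = 8.231076 mm^3/s


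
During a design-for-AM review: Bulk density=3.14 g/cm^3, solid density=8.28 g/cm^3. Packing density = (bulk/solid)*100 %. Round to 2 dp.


Packing = (3.14/8.28)*100 = 37.92 %


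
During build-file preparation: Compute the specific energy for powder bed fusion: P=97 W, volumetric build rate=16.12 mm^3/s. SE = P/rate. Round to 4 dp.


SE = 97 / 16.12 = 6.0174 J/mm^3


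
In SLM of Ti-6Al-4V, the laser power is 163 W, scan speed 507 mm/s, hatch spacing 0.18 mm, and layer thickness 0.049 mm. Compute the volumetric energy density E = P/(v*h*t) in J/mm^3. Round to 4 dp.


E = 163 / (507*0.18*0.049) = 36.4511 J/mm^3


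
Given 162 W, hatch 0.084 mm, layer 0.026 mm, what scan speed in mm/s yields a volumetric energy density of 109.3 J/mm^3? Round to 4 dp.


v = 162 / (109.3*0.084*0.026) = 678.6443 mm/s


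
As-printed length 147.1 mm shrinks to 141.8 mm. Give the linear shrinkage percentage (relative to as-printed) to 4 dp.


Shrinkage = ((147.1-141.8)/147.1)*100 = 3.603 %


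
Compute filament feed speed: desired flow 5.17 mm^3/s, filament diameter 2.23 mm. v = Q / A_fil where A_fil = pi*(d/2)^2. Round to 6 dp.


A = pi*(2.23/2)^2 = 3.905707
v = 5.17 / 3.905707 = 1.323704 mm/s


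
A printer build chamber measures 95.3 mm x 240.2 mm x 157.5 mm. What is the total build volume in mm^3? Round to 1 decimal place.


V = 95.3 * 240.2 * 157.5 = 3605342.0 mm^3


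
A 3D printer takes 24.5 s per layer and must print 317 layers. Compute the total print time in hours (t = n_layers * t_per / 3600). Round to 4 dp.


t = 317 * 24.5 / 3600 = 2.1574 hrs


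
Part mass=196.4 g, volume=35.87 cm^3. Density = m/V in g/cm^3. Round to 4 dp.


rho = 196.4 / 35.87 = 5.4753 g/cm^3


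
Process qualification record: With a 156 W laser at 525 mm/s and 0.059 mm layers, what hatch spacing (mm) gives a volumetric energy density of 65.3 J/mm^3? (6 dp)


h = 156 / (65.3*525*0.059) = 0.077126 mm


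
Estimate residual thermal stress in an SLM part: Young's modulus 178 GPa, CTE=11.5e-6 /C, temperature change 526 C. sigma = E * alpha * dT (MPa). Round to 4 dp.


sigma = 178*1000 * 11.5e-6 * 526 = 1076.722 MPa


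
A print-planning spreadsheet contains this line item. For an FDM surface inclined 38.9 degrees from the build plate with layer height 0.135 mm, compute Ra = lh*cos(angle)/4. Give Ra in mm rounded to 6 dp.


Ra = 0.135 * cos(38.9) / 4 = 0.026266 mm


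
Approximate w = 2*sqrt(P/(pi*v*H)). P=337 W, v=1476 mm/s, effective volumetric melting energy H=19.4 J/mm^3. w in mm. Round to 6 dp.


w = 2*sqrt(337/(pi*1476*19.4)) = 0.122413 mm


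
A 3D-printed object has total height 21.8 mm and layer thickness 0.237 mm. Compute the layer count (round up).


Layers = ceil(21.8/0.237) = 92


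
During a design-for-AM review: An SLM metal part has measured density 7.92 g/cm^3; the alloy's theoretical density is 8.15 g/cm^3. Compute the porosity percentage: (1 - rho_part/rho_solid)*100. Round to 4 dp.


Porosity = (1-7.92/8.15)*100 = 2.8221 %


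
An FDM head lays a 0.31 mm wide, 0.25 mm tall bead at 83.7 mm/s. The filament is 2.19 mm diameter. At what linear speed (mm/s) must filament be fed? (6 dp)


Q = 0.31 * 0.25 * 83.7 = 6.48675 mm^3/s
A_fil = pi*(2.19/2)^2 = 3.76684813 mm^2
v_feed = 6.48675 / 3.76684813 = 1.722063 mm/s


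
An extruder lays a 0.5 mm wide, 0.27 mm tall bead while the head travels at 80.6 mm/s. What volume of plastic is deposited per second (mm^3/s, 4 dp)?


Rate = 0.5 * 0.27 * 80.6 = 10.881 mm^3/s


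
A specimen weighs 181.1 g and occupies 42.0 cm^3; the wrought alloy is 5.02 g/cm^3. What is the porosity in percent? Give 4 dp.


rho_part = 181.1 / 42.0 = 4.31190476 g/cm^3
Porosity = (1 - 4.31190476/5.02)*100 = 14.1055 %


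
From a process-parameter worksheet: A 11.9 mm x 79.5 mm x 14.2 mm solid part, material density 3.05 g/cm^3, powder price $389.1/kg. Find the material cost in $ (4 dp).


V = 11.9 * 79.5 * 14.2 = 13433.91 mm^3 = 13.43391 cm^3
Mass = 13.43391 * 3.05 / 1000 = 0.04097343 kg
Cost = 0.04097343 * 389.1 = 15.9428 $


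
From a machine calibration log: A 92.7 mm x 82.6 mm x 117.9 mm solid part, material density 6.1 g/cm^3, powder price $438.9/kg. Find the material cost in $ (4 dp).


V = 92.7 * 82.6 * 117.9 = 902762.658 mm^3 = 902.762658 cm^3
Mass = 902.762658 * 6.1 / 1000 = 5.50685221 kg
Cost = 5.50685221 * 438.9 = 2416.9574 $


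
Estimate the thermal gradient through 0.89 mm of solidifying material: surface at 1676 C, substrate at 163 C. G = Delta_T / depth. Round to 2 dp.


G = (1676-163)/0.89 = 1700.0 C/mm


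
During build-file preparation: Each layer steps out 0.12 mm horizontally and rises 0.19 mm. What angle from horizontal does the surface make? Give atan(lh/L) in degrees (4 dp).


angle = atan(0.19/0.12) = 57.7244 degrees


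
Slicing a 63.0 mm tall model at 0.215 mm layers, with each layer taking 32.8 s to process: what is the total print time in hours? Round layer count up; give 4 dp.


Layers = ceil(63.0/0.215) = 294
t = 294 * 32.8 / 3600 = 2.6787 hrs


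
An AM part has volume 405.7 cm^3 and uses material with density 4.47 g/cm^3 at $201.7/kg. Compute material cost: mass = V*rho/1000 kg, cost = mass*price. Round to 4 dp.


Mass = 405.7*4.47/1000 = 1.813479 kg
Cost = 1.813479 * 201.7 = 365.7787 $


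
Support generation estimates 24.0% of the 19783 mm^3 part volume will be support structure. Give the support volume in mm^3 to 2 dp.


V_support = 19783 * 0.24 = 4747.92 mm^3


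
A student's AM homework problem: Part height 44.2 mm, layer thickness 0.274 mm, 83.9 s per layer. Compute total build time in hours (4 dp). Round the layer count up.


Layers = ceil(44.2/0.274) = 162
t = 162 * 83.9 / 3600 = 3.7755 hrs


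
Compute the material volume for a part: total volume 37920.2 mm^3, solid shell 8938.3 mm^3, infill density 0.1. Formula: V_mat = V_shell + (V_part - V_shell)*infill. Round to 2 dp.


V_infill = (37920.2 - 8938.3) * 0.1 = 2898.19
V_total = 8938.3 + 2898.19 = 11836.49 mm^3


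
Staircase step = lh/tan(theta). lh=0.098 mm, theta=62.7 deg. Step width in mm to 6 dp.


step = 0.098 / tan(62.7) = 0.050582 mm


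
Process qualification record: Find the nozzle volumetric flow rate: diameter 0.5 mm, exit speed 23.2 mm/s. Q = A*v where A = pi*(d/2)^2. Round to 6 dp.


A = pi*(0.5/2)^2 = 0.19634954 mm^2
Q = 0.19634954 * 23.2 = 4.555309 mm^3/s


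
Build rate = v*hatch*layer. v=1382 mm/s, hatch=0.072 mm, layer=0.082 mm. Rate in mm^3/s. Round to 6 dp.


Rate = 1382 * 0.072 * 0.082 = 8.159328 mm^3/s


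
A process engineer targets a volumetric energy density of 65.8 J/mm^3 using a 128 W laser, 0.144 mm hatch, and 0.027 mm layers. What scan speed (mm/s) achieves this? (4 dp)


v = 128 / (65.8*0.144*0.027) = 500.3315 mm/s


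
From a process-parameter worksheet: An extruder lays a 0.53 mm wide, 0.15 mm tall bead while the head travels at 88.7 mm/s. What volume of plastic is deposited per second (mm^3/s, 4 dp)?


Rate = 0.53 * 0.15 * 88.7 = 7.0517 mm^3/s


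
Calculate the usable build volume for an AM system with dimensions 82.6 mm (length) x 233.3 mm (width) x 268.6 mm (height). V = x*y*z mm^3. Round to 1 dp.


V = 82.6 * 233.3 * 268.6 = 5176077.8 mm^3


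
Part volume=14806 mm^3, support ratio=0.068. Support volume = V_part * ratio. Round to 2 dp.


V_support = 14806 * 0.068 = 1006.81 mm^3


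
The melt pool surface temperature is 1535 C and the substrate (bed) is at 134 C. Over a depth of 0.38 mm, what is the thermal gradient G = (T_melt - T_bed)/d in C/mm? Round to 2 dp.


G = (1535-134)/0.38 = 3686.84 C/mm


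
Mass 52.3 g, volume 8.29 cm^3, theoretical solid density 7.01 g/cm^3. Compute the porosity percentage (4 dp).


rho_part = 52.3 / 8.29 = 6.30880579 g/cm^3
Porosity = (1 - 6.30880579/7.01)*100 = 10.0028 %


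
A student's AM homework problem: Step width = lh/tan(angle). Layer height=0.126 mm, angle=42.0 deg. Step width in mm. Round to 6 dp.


step = 0.126 / tan(42.0) = 0.139937 mm


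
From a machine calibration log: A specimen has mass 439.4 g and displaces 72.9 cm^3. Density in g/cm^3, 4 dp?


rho = 439.4 / 72.9 = 6.0274 g/cm^3


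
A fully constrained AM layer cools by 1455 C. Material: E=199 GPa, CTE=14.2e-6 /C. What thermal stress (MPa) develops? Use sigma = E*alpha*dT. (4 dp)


sigma = 199*1000 * 14.2e-6 * 1455 = 4111.539 MPa


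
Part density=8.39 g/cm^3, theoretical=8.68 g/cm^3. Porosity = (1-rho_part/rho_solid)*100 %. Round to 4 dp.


Porosity = (1-8.39/8.68)*100 = 3.341 %


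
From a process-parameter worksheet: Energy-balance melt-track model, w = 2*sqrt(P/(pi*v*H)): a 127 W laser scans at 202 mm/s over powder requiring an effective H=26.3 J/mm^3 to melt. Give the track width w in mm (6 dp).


w = 2*sqrt(127/(pi*202*26.3)) = 0.174463 mm


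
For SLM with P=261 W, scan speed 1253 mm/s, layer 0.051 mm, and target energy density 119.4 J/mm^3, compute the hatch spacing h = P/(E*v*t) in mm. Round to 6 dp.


h = 261 / (119.4*1253*0.051) = 0.034207 mm


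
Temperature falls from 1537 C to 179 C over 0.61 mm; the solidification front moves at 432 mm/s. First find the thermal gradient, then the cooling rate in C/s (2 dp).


G = (1537-179)/0.61 = 2226.2295082 C/mm
CR = 2226.2295082 * 432 = 961731.15 C/s


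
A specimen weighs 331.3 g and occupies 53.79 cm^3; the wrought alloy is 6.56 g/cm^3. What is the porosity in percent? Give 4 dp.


rho_part = 331.3 / 53.79 = 6.15913739 g/cm^3
Porosity = (1 - 6.15913739/6.56)*100 = 6.1107 %


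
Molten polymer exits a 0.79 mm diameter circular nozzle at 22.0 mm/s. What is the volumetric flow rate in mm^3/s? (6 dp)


A = pi*(0.79/2)^2 = 0.49016699 mm^2
Q = 0.49016699 * 22.0 = 10.783674 mm^3/s


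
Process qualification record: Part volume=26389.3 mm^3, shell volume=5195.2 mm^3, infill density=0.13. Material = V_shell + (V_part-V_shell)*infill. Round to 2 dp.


V_infill = (26389.3 - 5195.2) * 0.13 = 2755.23
V_total = 5195.2 + 2755.23 = 7950.43 mm^3


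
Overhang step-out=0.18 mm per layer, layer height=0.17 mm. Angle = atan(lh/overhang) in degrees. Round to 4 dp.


angle = atan(0.17/0.18) = 43.3634 degrees


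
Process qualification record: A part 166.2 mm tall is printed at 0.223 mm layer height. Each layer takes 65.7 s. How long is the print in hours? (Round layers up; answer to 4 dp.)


Layers = ceil(166.2/0.223) = 746
t = 746 * 65.7 / 3600 = 13.6145 hrs


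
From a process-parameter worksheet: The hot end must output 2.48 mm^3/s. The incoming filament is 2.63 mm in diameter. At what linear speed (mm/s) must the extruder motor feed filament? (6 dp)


A = pi*(2.63/2)^2 = 5.432521
v = 2.48 / 5.432521 = 0.45651 mm/s


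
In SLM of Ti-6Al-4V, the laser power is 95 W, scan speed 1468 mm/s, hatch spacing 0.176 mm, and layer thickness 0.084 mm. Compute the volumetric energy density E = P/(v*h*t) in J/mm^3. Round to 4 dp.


E = 95 / (1468*0.176*0.084) = 4.3773 J/mm^3


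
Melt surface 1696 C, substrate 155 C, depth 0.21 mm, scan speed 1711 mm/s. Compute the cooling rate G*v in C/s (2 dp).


G = (1696-155)/0.21 = 7338.0952381 C/mm
CR = 7338.0952381 * 1711 = 12555480.95 C/s


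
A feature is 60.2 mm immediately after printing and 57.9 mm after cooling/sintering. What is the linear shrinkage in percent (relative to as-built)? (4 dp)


Shrinkage = ((60.2-57.9)/60.2)*100 = 3.8206 %


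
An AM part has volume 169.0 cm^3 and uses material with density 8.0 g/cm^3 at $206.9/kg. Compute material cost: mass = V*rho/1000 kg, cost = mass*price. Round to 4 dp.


Mass = 169.0*8.0/1000 = 1.352 kg
Cost = 1.352 * 206.9 = 279.7288 $


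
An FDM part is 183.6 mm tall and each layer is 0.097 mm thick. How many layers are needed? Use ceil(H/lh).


Layers = ceil(183.6/0.097) = 1893


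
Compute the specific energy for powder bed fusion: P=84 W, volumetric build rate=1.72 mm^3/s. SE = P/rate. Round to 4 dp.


SE = 84 / 1.72 = 48.8372 J/mm^3


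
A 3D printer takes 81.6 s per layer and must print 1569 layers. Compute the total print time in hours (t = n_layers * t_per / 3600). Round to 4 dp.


t = 1569 * 81.6 / 3600 = 35.564 hrs


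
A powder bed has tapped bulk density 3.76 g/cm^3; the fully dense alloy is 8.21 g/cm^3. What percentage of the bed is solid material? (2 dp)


Packing = (3.76/8.21)*100 = 45.8 %


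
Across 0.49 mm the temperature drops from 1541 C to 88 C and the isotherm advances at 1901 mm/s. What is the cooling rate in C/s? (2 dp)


G = (1541-88)/0.49 = 2965.30612245 C/mm
CR = 2965.30612245 * 1901 = 5637046.94 C/s


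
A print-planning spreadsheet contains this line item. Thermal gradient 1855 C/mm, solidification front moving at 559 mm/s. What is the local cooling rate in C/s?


CR = 1855 * 559 = 1036945 C/s


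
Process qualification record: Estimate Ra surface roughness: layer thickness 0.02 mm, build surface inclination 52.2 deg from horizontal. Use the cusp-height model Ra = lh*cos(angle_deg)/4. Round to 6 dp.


Ra = 0.02 * cos(52.2) / 4 = 0.003065 mm


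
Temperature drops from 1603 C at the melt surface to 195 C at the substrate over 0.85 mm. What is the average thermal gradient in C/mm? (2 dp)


G = (1603-195)/0.85 = 1656.47 C/mm


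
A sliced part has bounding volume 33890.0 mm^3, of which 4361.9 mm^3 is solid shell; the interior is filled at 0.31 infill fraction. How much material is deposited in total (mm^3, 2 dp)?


V_infill = (33890.0 - 4361.9) * 0.31 = 9153.71
V_total = 4361.9 + 9153.71 = 13515.61 mm^3


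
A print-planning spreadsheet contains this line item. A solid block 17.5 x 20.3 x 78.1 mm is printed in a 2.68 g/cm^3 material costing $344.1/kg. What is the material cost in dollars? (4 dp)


V = 17.5 * 20.3 * 78.1 = 27745.025 mm^3 = 27.745025 cm^3
Mass = 27.745025 * 2.68 / 1000 = 0.07435667 kg
Cost = 0.07435667 * 344.1 = 25.5861 $


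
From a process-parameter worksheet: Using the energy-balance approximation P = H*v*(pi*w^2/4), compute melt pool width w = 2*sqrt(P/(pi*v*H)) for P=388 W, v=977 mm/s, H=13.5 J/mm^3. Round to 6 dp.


w = 2*sqrt(388/(pi*977*13.5)) = 0.193534 mm


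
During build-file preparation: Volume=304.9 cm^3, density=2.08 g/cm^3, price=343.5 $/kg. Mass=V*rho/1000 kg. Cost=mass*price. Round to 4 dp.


Mass = 304.9*2.08/1000 = 0.634192 kg
Cost = 0.634192 * 343.5 = 217.845 $


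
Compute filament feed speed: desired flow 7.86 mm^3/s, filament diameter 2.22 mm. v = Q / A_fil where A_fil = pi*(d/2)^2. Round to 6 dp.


A = pi*(2.22/2)^2 = 3.870756
v = 7.86 / 3.870756 = 2.030611 mm/s


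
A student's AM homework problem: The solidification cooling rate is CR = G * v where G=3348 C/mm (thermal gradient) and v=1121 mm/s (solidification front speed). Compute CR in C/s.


CR = 3348 * 1121 = 3753108 C/s


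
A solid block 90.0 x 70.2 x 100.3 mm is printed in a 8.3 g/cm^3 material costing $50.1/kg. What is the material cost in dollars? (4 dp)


V = 90.0 * 70.2 * 100.3 = 633695.4 mm^3 = 633.6954 cm^3
Mass = 633.6954 * 8.3 / 1000 = 5.25967182 kg
Cost = 5.25967182 * 50.1 = 263.5096 $


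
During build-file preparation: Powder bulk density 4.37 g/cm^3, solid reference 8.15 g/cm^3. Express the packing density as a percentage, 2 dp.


Packing = (4.37/8.15)*100 = 53.62 %


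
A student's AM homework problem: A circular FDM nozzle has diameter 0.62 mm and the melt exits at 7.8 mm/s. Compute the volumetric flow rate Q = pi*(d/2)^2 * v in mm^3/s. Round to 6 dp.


A = pi*(0.62/2)^2 = 0.30190705 mm^2
Q = 0.30190705 * 7.8 = 2.354875 mm^3/s


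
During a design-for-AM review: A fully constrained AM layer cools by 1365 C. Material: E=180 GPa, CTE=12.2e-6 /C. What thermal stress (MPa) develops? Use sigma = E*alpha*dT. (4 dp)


sigma = 180*1000 * 12.2e-6 * 1365 = 2997.54 MPa


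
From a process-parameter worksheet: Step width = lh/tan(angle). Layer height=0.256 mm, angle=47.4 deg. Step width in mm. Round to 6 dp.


step = 0.256 / tan(47.4) = 0.235404 mm


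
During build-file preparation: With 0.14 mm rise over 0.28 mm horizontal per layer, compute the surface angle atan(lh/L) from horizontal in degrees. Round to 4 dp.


angle = atan(0.14/0.28) = 26.5651 degrees


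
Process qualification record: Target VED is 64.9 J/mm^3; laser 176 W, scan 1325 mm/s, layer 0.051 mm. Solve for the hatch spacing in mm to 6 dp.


h = 176 / (64.9*1325*0.051) = 0.040131 mm


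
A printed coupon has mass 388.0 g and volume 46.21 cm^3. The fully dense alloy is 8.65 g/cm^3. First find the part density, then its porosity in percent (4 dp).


rho_part = 388.0 / 46.21 = 8.39645098 g/cm^3
Porosity = (1 - 8.39645098/8.65)*100 = 2.9312 %


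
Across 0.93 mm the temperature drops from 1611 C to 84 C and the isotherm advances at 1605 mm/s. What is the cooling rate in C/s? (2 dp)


G = (1611-84)/0.93 = 1641.93548387 C/mm
CR = 1641.93548387 * 1605 = 2635306.45 C/s


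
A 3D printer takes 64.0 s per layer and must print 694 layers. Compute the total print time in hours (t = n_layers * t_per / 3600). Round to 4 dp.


t = 694 * 64.0 / 3600 = 12.3378 hrs


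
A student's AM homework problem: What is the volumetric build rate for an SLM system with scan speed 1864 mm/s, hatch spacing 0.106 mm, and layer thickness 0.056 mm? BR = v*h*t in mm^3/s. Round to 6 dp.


Rate = 1864 * 0.106 * 0.056 = 11.064704 mm^3/s


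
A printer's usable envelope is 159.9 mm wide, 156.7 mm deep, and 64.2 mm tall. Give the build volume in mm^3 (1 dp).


V = 159.9 * 156.7 * 64.2 = 1608616.4 mm^3


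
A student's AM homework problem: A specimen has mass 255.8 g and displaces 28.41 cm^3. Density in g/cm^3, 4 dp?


rho = 255.8 / 28.41 = 9.0039 g/cm^3


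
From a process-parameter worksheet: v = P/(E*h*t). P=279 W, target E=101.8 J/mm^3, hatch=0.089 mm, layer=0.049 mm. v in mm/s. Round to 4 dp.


v = 279 / (101.8*0.089*0.049) = 628.4494 mm/s


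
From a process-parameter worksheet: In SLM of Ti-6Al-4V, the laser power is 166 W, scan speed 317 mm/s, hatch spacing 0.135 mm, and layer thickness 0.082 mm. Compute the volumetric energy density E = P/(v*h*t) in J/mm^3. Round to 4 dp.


E = 166 / (317*0.135*0.082) = 47.3044 J/mm^3


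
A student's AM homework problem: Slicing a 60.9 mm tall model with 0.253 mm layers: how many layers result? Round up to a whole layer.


Layers = ceil(60.9/0.253) = 241


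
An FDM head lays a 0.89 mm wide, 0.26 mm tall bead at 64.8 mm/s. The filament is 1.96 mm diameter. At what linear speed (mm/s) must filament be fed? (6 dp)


Q = 0.89 * 0.26 * 64.8 = 14.99472 mm^3/s
A_fil = pi*(1.96/2)^2 = 3.01718558 mm^2
v_feed = 14.99472 / 3.01718558 = 4.969771 mm/s


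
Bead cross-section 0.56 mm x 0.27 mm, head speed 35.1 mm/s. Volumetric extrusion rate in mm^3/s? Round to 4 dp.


Rate = 0.56 * 0.27 * 35.1 = 5.3071 mm^3/s


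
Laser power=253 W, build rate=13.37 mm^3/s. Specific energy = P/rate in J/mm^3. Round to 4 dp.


SE = 253 / 13.37 = 18.923 J/mm^3


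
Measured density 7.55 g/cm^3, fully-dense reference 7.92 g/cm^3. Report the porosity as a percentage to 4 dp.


Porosity = (1-7.55/7.92)*100 = 4.6717 %


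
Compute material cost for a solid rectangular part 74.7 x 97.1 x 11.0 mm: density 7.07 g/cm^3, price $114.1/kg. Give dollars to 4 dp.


V = 74.7 * 97.1 * 11.0 = 79787.07 mm^3 = 79.78707 cm^3
Mass = 79.78707 * 7.07 / 1000 = 0.56409458 kg
Cost = 0.56409458 * 114.1 = 64.3632 $


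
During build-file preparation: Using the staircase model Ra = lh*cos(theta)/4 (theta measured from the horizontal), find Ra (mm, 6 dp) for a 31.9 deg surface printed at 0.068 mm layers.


Ra = 0.068 * cos(31.9) / 4 = 0.014433 mm


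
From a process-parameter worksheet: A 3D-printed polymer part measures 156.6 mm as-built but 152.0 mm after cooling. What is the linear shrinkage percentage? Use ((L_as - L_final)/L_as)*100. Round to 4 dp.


Shrinkage = ((156.6-152.0)/156.6)*100 = 2.9374 %


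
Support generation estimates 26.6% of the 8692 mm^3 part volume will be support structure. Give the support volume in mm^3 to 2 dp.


V_support = 8692 * 0.266 = 2312.07 mm^3


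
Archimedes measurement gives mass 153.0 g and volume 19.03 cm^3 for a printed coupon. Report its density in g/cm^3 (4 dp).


rho = 153.0 / 19.03 = 8.0399 g/cm^3


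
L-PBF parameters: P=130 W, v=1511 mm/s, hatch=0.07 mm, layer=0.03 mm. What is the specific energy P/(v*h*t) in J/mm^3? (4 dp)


Build rate = 1511 * 0.07 * 0.03 = 3.1731 mm^3/s
SE = 130 / 3.1731 = 40.9694 J/mm^3


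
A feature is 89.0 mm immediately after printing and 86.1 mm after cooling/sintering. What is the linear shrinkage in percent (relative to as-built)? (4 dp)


Shrinkage = ((89.0-86.1)/89.0)*100 = 3.2584 %


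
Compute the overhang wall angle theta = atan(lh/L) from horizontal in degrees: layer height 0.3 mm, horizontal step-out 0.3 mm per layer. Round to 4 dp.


angle = atan(0.3/0.3) = 45.0 degrees


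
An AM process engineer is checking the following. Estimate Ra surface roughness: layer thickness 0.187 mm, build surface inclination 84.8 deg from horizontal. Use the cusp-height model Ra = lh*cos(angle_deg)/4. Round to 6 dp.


Ra = 0.187 * cos(84.8) / 4 = 0.004237 mm


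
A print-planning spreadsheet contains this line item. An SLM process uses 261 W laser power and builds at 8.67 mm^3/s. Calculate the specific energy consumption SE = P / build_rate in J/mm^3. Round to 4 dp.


SE = 261 / 8.67 = 30.1038 J/mm^3


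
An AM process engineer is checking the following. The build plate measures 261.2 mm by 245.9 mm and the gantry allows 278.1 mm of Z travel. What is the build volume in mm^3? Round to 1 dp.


V = 261.2 * 245.9 * 278.1 = 17862107.1 mm^3


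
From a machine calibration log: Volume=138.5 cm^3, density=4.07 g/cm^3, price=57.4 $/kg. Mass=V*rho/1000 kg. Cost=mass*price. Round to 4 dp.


Mass = 138.5*4.07/1000 = 0.563695 kg
Cost = 0.563695 * 57.4 = 32.3561 $


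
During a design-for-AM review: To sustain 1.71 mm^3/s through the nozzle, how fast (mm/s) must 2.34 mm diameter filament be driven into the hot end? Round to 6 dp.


A = pi*(2.34/2)^2 = 4.300526
v = 1.71 / 4.300526 = 0.397626 mm/s


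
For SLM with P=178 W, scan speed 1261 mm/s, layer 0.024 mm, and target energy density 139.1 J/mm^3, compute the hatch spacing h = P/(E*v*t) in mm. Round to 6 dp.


h = 178 / (139.1*1261*0.024) = 0.042283 mm


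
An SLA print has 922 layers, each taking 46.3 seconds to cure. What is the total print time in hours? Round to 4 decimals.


t = 922 * 46.3 / 3600 = 11.8579 hrs


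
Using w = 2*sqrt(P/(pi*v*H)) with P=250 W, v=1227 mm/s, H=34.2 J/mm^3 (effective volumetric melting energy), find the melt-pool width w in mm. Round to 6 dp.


w = 2*sqrt(250/(pi*1227*34.2)) = 0.087094 mm


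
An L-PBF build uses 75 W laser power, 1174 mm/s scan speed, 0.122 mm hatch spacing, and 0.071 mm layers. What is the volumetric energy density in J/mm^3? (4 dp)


E = 75 / (1174*0.122*0.071) = 7.3752 J/mm^3


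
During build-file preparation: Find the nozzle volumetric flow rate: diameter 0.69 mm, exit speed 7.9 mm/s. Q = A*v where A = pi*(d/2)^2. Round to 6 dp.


A = pi*(0.69/2)^2 = 0.37392807 mm^2
Q = 0.37392807 * 7.9 = 2.954032 mm^3/s


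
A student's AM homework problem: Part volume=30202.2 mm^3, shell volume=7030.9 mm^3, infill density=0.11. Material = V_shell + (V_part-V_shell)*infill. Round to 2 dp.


V_infill = (30202.2 - 7030.9) * 0.11 = 2548.84
V_total = 7030.9 + 2548.84 = 9579.74 mm^3


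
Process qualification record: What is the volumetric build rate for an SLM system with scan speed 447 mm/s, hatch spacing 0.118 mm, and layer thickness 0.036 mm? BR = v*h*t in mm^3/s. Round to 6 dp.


Rate = 447 * 0.118 * 0.036 = 1.898856 mm^3/s


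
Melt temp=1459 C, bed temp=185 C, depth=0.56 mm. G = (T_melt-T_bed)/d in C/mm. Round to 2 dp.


G = (1459-185)/0.56 = 2275.0 C/mm


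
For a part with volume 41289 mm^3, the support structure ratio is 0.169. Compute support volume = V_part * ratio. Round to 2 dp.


V_support = 41289 * 0.169 = 6977.84 mm^3


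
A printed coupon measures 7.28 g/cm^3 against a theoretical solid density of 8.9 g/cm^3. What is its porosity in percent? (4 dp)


Porosity = (1-7.28/8.9)*100 = 18.2022 %


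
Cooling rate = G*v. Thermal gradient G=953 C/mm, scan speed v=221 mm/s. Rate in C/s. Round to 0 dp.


CR = 953 * 221 = 210613 C/s


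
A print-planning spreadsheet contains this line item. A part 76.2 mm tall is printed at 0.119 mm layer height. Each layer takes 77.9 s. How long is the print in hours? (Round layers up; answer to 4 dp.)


Layers = ceil(76.2/0.119) = 641
t = 641 * 77.9 / 3600 = 13.8705 hrs


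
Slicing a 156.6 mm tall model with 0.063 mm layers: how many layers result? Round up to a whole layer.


Layers = ceil(156.6/0.063) = 2486


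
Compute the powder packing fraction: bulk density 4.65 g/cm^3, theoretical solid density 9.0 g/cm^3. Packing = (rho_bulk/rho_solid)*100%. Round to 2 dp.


Packing = (4.65/9.0)*100 = 51.67 %


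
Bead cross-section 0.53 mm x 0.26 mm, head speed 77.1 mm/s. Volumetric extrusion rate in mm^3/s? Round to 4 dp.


Rate = 0.53 * 0.26 * 77.1 = 10.6244 mm^3/s


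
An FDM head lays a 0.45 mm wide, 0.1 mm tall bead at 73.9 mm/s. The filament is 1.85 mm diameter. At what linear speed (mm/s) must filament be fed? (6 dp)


Q = 0.45 * 0.1 * 73.9 = 3.3255 mm^3/s
A_fil = pi*(1.85/2)^2 = 2.68802521 mm^2
v_feed = 3.3255 / 2.68802521 = 1.237154 mm/s


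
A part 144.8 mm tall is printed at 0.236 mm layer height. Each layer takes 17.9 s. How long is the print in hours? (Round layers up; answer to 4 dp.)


Layers = ceil(144.8/0.236) = 614
t = 614 * 17.9 / 3600 = 3.0529 hrs


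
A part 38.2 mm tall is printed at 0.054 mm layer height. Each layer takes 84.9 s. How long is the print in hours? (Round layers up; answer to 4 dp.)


Layers = ceil(38.2/0.054) = 708
t = 708 * 84.9 / 3600 = 16.697 hrs


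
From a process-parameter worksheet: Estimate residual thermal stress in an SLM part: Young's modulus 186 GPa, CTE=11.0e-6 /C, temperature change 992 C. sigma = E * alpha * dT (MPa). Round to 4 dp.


sigma = 186*1000 * 11.0e-6 * 992 = 2029.632 MPa


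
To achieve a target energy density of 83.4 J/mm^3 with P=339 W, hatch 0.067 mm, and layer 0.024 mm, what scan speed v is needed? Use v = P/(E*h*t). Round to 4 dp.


v = 339 / (83.4*0.067*0.024) = 2527.8285 mm/s


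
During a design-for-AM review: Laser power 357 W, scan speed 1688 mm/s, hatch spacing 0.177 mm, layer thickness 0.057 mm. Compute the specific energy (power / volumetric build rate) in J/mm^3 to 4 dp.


Build rate = 1688 * 0.177 * 0.057 = 17.030232 mm^3/s
SE = 357 / 17.030232 = 20.9627 J/mm^3


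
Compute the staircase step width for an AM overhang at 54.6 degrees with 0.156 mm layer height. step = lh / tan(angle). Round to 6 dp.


step = 0.156 / tan(54.6) = 0.110863 mm


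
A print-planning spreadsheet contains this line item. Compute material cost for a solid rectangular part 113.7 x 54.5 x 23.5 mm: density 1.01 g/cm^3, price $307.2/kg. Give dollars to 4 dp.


V = 113.7 * 54.5 * 23.5 = 145621.275 mm^3 = 145.621275 cm^3
Mass = 145.621275 * 1.01 / 1000 = 0.14707749 kg
Cost = 0.14707749 * 307.2 = 45.1822 $


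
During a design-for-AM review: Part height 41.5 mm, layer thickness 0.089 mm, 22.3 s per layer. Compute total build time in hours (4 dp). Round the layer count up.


Layers = ceil(41.5/0.089) = 467
t = 467 * 22.3 / 3600 = 2.8928 hrs


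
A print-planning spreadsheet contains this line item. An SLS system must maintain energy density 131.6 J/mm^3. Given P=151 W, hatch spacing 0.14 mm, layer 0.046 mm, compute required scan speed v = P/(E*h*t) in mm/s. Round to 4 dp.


v = 151 / (131.6*0.14*0.046) = 178.1703 mm/s


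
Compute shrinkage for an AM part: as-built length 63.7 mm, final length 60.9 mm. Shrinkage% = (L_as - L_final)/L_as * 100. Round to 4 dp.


Shrinkage = ((63.7-60.9)/63.7)*100 = 4.3956 %


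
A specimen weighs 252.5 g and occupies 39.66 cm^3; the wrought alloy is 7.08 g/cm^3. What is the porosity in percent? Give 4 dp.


rho_part = 252.5 / 39.66 = 6.36661624 g/cm^3
Porosity = (1 - 6.36661624/7.08)*100 = 10.076 %


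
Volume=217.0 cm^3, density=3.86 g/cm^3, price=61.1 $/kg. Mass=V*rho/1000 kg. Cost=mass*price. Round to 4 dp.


Mass = 217.0*3.86/1000 = 0.83762 kg
Cost = 0.83762 * 61.1 = 51.1786 $


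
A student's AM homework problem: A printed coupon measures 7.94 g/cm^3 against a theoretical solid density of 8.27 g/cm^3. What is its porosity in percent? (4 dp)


Porosity = (1-7.94/8.27)*100 = 3.9903 %


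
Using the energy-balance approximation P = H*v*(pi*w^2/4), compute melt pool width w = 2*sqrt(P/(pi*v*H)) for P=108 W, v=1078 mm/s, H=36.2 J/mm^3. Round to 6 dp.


w = 2*sqrt(108/(pi*1078*36.2)) = 0.059361 mm


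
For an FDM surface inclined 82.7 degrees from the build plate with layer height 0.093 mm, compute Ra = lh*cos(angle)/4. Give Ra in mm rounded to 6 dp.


Ra = 0.093 * cos(82.7) / 4 = 0.002954 mm


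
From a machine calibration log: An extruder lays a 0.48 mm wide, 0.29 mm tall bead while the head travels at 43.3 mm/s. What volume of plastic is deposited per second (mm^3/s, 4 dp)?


Rate = 0.48 * 0.29 * 43.3 = 6.0274 mm^3/s


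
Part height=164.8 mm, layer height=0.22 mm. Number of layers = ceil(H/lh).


Layers = ceil(164.8/0.22) = 750


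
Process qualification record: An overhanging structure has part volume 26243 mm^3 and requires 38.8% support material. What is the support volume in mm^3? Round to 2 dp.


V_support = 26243 * 0.388 = 10182.28 mm^3


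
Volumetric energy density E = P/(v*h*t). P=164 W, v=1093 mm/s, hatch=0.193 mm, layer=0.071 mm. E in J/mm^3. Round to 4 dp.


E = 164 / (1093*0.193*0.071) = 10.9498 J/mm^3


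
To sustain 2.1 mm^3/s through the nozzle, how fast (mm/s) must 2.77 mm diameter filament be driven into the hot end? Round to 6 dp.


A = pi*(2.77/2)^2 = 6.026282
v = 2.1 / 6.026282 = 0.348474 mm/s


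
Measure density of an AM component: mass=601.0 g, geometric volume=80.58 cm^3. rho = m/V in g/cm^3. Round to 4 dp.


rho = 601.0 / 80.58 = 7.4584 g/cm^3


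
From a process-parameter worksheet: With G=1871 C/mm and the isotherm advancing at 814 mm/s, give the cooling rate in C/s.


CR = 1871 * 814 = 1522994 C/s


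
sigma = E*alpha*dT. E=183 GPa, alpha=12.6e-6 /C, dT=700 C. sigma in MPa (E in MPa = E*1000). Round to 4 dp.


sigma = 183*1000 * 12.6e-6 * 700 = 1614.06 MPa


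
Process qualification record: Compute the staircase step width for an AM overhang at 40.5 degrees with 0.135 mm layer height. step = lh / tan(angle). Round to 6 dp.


step = 0.135 / tan(40.5) = 0.158065 mm


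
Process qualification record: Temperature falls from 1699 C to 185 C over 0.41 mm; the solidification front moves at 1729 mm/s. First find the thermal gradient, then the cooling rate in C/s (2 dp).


G = (1699-185)/0.41 = 3692.68292683 C/mm
CR = 3692.68292683 * 1729 = 6384648.78 C/s


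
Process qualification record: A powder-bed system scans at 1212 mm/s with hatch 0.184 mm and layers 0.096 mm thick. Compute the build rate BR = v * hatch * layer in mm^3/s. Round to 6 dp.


Rate = 1212 * 0.184 * 0.096 = 21.408768 mm^3/s


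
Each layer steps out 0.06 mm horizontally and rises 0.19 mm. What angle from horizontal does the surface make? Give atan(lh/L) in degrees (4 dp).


angle = atan(0.19/0.06) = 72.4744 degrees


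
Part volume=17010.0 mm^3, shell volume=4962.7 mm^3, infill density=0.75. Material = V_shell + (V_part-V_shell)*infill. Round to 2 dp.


V_infill = (17010.0 - 4962.7) * 0.75 = 9035.48
V_total = 4962.7 + 9035.48 = 13998.18 mm^3


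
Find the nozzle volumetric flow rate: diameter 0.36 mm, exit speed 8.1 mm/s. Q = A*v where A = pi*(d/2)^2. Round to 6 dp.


A = pi*(0.36/2)^2 = 0.1017876 mm^2
Q = 0.1017876 * 8.1 = 0.82448 mm^3/s


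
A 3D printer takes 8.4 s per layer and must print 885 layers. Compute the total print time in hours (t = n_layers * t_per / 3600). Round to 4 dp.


t = 885 * 8.4 / 3600 = 2.065 hrs


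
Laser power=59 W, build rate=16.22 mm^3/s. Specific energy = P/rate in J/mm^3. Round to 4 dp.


SE = 59 / 16.22 = 3.6375 J/mm^3


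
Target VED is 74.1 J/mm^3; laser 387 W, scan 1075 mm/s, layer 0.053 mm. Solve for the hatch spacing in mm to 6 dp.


h = 387 / (74.1*1075*0.053) = 0.091666 mm


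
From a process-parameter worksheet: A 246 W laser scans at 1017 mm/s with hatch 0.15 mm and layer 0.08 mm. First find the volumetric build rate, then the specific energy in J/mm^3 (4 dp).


Build rate = 1017 * 0.15 * 0.08 = 12.204 mm^3/s
SE = 246 / 12.204 = 20.1573 J/mm^3


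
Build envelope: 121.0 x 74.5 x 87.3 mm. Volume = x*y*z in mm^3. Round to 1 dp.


V = 121.0 * 74.5 * 87.3 = 786965.9 mm^3


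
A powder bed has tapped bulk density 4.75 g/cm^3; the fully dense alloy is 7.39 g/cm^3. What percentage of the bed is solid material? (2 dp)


Packing = (4.75/7.39)*100 = 64.28 %


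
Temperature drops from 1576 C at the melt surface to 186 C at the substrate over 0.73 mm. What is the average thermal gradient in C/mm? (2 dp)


G = (1576-186)/0.73 = 1904.11 C/mm


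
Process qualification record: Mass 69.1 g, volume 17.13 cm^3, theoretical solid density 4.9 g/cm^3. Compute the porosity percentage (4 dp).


rho_part = 69.1 / 17.13 = 4.03385873 g/cm^3
Porosity = (1 - 4.03385873/4.9)*100 = 17.6764 %


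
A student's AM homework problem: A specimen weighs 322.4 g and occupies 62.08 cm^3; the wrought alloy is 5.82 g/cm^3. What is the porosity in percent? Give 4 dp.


rho_part = 322.4 / 62.08 = 5.19329897 g/cm^3
Porosity = (1 - 5.19329897/5.82)*100 = 10.7681 %


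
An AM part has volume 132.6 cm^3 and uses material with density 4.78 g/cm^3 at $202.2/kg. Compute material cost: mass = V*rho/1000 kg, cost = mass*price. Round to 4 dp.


Mass = 132.6*4.78/1000 = 0.633828 kg
Cost = 0.633828 * 202.2 = 128.16 $


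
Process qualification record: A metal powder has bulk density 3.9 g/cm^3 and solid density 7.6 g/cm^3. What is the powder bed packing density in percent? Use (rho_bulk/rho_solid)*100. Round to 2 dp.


Packing = (3.9/7.6)*100 = 51.32 %


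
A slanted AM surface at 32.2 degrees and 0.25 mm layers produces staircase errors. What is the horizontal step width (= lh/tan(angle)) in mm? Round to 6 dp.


step = 0.25 / tan(32.2) = 0.396993 mm


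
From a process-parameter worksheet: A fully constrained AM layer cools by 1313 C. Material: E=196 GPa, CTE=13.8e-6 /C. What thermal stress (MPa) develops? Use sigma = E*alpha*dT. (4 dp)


sigma = 196*1000 * 13.8e-6 * 1313 = 3551.4024 MPa


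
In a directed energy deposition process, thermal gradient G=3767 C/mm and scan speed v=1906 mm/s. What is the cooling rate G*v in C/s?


CR = 3767 * 1906 = 7179902 C/s


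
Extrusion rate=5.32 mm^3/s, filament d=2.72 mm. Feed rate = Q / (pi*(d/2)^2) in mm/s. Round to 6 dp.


A = pi*(2.72/2)^2 = 5.81069
v = 5.32 / 5.81069 = 0.915554 mm/s


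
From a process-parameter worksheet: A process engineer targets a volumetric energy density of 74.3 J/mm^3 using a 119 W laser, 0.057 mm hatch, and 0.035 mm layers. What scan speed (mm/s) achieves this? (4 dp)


v = 119 / (74.3*0.057*0.035) = 802.8146 mm/s


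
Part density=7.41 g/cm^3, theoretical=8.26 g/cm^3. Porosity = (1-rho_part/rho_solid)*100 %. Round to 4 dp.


Porosity = (1-7.41/8.26)*100 = 10.2906 %


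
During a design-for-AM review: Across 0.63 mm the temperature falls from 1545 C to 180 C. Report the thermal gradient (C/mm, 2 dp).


G = (1545-180)/0.63 = 2166.67 C/mm
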